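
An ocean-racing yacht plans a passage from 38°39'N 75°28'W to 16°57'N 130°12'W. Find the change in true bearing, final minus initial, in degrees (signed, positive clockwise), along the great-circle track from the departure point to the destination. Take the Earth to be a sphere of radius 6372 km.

-27.6°

At departure: θ₁ = atan2(sin Δλ cos φ₂, cos φ₁ sin φ₂ − sin φ₁ cos φ₂ cos Δλ) = 261.46°
At arrival: θ₂ = atan2(sin Δλ cos φ₁, −cos φ₂ sin φ₁ + sin φ₂ cos φ₁ cos Δλ) = 233.84°
Δθ = θ₂ − θ₁ = -27.6°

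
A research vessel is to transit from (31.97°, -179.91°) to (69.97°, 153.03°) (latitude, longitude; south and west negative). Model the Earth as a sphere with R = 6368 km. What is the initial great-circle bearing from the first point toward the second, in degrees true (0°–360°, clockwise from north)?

θ = atan2( sin Δλ·cos φ₂ ,  cos φ₁ sin φ₂ − sin φ₁ cos φ₂ cos Δλ )
  = atan2(-0.1558, +0.6355) = 346.22°

346.2°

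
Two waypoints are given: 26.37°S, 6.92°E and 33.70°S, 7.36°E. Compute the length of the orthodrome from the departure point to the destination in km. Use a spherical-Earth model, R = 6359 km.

Haversine: a = sin²(Δφ/2)+cos φ₁ cos φ₂ sin²(Δλ/2) = 0.00410;  σ = 2·atan2(√a,√(1−a))
σ = 7.340° → d = Rσ = 6359·0.12810 = 815 km

815 km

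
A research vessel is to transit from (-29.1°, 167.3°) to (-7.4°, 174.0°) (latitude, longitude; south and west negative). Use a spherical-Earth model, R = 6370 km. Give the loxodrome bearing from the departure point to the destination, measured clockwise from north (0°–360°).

Δψ = ln[tan(π/4+φ₂/2)/tan(π/4+φ₁/2)] = +0.4017
Δλ = +0.1169 rad (taken the short way round)
course = atan2(Δλ, Δψ) = 16.23°

16.2°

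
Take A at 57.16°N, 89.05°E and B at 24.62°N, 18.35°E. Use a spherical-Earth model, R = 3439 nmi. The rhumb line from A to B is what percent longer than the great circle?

Great circle: σ = 1.0322 rad → d_gc = Rσ = 3549.6 nmi
Rhumb: Δφ = -0.5679, Δλ = -1.2339, Δψ = -0.7782, q = Δφ/Δψ = 0.7298 → d_rh = R√(Δφ²+q²Δλ²) = 3661.2 nmi
Excess = (3661.2 − 3549.6) / 3549.6 = 111.6 / 3549.6 = 3.14% ≈ 3.1%

3.1%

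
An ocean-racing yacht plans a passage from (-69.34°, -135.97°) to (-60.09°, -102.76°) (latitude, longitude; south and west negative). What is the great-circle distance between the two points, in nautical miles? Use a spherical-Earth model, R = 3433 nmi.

Haversine: a = sin²(Δφ/2)+cos φ₁ cos φ₂ sin²(Δλ/2) = 0.02087;  σ = 2·atan2(√a,√(1−a))
σ = 16.612° → d = Rσ = 3433·0.28994 = 995 nmi

995 nmi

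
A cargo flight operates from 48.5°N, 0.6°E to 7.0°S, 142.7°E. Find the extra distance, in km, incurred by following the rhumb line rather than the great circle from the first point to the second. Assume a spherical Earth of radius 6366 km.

Great circle: cos σ = sin φ₁ sin φ₂ + cos φ₁ cos φ₂ cos Δλ,  σ = 2.2272 rad → d_gc = 14178.1 km
Rhumb line: Δψ = -1.0931, q = Δφ/Δψ = 0.8862, d_rh = R√(Δφ²+q²Δλ²) = 15290.2 km
Excess = 15290.2 − 14178.1 = 1112.1 ≈ 1112 km

1112 km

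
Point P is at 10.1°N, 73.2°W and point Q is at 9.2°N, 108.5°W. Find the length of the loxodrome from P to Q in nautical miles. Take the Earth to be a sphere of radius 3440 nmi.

Δψ = ln[tan(π/4+φ₂/2)/tan(π/4+φ₁/2)] = -0.0159;  Δφ = -0.0157 rad,  Δλ = -0.6161 rad
q = Δφ/Δψ = 0.9858
d = R·√(Δφ² + q²Δλ²) = 3440·0.60758 = 2090 nmi

2090 nmi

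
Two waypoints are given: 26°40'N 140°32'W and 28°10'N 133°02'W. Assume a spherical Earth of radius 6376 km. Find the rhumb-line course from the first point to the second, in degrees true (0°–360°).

Δψ = ln[tan(π/4+φ₂/2)/tan(π/4+φ₁/2)] = +0.0295
Δλ = +0.1309 rad (taken the short way round)
course = atan2(Δλ, Δψ) = 77.30°

77.3°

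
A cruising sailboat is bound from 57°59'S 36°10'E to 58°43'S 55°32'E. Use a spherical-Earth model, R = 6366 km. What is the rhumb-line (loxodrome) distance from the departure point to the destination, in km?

Rhumb course C = atan2(Δλ, Δψ) with Δψ = ln[tan(π/4+φ₂/2)/tan(π/4+φ₁/2)] = -0.0244, Δλ = +0.3380 → C = 94.13°
d = R·|Δφ| / |cos C| = 6366·0.01280 / 0.07198 = 1132 km

1132 km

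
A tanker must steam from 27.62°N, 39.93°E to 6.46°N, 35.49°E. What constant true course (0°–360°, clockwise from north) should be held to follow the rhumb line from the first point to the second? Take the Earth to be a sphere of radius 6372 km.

Meridional parts: M(φ₁)=+0.5019, M(φ₂)=+0.1130 → ΔM = -0.3889;  Δλ = -0.0775 rad
tan C = Δλ / ΔM = +0.1993 → C = 191.27°

191.3°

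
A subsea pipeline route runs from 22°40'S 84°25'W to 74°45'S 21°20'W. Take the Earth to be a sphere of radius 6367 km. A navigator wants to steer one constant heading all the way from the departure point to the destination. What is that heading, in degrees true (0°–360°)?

145.5°

Meridional parts: M(φ₁)=-0.4064, M(φ₂)=-2.0109 → ΔM = -1.6045;  Δλ = +1.1010 rad
tan C = Δλ / ΔM = -0.6862 → C = 145.54°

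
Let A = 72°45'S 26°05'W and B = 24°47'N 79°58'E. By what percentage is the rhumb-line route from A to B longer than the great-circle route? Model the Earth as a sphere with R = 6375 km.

5.2%

Great circle: σ = 2.0655 rad → d_gc = Rσ = 13167.5 km
Rhumb: Δφ = +1.7023, Δλ = +1.8509, Δψ = +2.3327, q = Δφ/Δψ = 0.7298 → d_rh = R√(Δφ²+q²Δλ²) = 13853.3 km
Excess = (13853.3 − 13167.5) / 13167.5 = 685.8 / 13167.5 = 5.21% ≈ 5.2%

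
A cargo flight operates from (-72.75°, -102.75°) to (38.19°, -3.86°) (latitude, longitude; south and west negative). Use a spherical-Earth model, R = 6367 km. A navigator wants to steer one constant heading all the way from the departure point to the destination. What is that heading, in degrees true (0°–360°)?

33.5°

Meridional parts: M(φ₁)=-1.8860, M(φ₂)=+0.7222 → ΔM = +2.6082;  Δλ = +1.7260 rad
tan C = Δλ / ΔM = +0.6617 → C = 33.49°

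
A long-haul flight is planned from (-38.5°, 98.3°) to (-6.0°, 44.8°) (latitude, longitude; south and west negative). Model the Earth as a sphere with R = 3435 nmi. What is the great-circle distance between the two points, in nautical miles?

cos σ = sin φ₁ sin φ₂ + cos φ₁ cos φ₂ cos Δλ
      = sin(-38.50°)sin(-6.00°) + cos(-38.50°)cos(-6.00°)cos(-53.50°) = 0.5280
σ = 58.127° → d = Rσ = 3435·1.01451 = 3485 nmi

3485 nmi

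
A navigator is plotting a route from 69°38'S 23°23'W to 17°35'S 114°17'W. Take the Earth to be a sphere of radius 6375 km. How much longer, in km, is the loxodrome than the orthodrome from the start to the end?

517 km

Great circle: cos σ = sin φ₁ sin φ₂ + cos φ₁ cos φ₂ cos Δλ,  σ = 1.2891 rad → d_gc = 8217.9 km
Rhumb line: Δψ = +1.4050, q = Δφ/Δψ = 0.6466, d_rh = R√(Δφ²+q²Δλ²) = 8735.1 km
Excess = 8735.1 − 8217.9 = 517.2 ≈ 517 km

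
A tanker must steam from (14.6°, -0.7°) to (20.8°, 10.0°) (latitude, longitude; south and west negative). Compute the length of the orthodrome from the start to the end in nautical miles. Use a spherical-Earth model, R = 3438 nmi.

Haversine: a = sin²(Δφ/2)+cos φ₁ cos φ₂ sin²(Δλ/2) = 0.01079;  σ = 2·atan2(√a,√(1−a))
σ = 11.924° → d = Rσ = 3438·0.20812 = 716 nmi

716 nmi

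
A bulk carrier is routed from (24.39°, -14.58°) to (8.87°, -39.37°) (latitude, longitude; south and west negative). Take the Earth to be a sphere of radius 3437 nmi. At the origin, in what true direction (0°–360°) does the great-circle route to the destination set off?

θ = atan2( sin Δλ·cos φ₂ ,  cos φ₁ sin φ₂ − sin φ₁ cos φ₂ cos Δλ )
  = atan2(-0.4143, -0.2300) = 240.96°

241.0°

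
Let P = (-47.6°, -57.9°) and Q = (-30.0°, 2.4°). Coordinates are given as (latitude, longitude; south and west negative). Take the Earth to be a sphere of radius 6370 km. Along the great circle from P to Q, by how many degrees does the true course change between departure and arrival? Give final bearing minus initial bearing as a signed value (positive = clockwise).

-40.4°

Initial bearing θ₁ = atan2(sin Δλ cos φ₂, cos φ₁ sin φ₂ − sin φ₁ cos φ₂ cos Δλ) = 91.55°
Final bearing θ₂ = (initial bearing from the destination back to the start) + 180° = 51.11°
Δθ = θ₂ − θ₁ = -40.4°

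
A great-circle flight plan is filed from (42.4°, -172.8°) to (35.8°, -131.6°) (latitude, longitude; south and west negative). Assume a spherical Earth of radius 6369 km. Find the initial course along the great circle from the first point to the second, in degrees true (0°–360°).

87.8°

N = sin Δλ·cos φ₂ = +0.5342;  D = cos φ₁ sin φ₂ − sin φ₁ cos φ₂ cos Δλ = +0.0205
initial course = atan2(N, D) = 87.81°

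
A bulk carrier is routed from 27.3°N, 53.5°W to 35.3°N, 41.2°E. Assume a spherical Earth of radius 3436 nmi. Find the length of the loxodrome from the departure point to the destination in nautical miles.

Δψ = ln[tan(π/4+φ₂/2)/tan(π/4+φ₁/2)] = +0.1636;  Δφ = +0.1396 rad,  Δλ = +1.6528 rad
q = Δφ/Δψ = 0.8533
d = R·√(Δφ² + q²Δλ²) = 3436·1.41717 = 4869 nmi

4869 nmi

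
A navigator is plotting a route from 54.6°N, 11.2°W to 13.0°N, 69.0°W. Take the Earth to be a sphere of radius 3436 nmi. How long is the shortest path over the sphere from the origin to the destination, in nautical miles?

3661 nmi

Haversine: a = sin²(Δφ/2)+cos φ₁ cos φ₂ sin²(Δλ/2) = 0.25793;  σ = 2·atan2(√a,√(1−a))
σ = 61.044° → d = Rσ = 3436·1.06542 = 3661 nmi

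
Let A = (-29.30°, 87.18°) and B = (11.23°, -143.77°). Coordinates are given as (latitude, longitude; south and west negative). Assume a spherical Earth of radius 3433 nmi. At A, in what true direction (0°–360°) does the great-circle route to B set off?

99.9°

θ = atan2( sin Δλ·cos φ₂ ,  cos φ₁ sin φ₂ − sin φ₁ cos φ₂ cos Δλ )
  = atan2(+0.7617, -0.1326) = 99.87°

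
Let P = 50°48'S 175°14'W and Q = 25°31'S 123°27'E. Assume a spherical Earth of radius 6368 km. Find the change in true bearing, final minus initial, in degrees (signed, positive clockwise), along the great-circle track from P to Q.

Initial bearing θ₁ = atan2(sin Δλ cos φ₂, cos φ₁ sin φ₂ − sin φ₁ cos φ₂ cos Δλ) = 274.58°
Final bearing θ₂ = (initial bearing from the destination back to the start) + 180° = 315.72°
Δθ = θ₂ − θ₁ = +41.1°

+41.1°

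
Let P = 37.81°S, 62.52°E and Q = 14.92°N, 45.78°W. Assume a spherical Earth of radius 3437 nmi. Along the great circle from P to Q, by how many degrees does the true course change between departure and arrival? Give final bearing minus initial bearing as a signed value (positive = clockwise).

At departure: θ₁ = atan2(sin Δλ cos φ₂, cos φ₁ sin φ₂ − sin φ₁ cos φ₂ cos Δλ) = 271.09°
At arrival: θ₂ = atan2(sin Δλ cos φ₁, −cos φ₂ sin φ₁ + sin φ₂ cos φ₁ cos Δλ) = 305.17°
Δθ = θ₂ − θ₁ = +34.1°

+34.1°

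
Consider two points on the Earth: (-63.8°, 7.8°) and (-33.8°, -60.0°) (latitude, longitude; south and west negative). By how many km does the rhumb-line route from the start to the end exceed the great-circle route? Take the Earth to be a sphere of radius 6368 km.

Great circle: cos σ = sin φ₁ sin φ₂ + cos φ₁ cos φ₂ cos Δλ,  σ = 0.8792 rad → d_gc = 5598.8 km
Rhumb line: Δψ = +0.8305, q = Δφ/Δψ = 0.6304, d_rh = R√(Δφ²+q²Δλ²) = 5804.0 km
Excess = 5804.0 − 5598.8 = 205.2 ≈ 205 km

205 km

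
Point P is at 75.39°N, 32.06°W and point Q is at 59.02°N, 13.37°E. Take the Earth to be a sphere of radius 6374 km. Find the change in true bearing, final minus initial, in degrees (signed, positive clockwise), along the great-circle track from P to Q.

At departure: θ₁ = atan2(sin Δλ cos φ₂, cos φ₁ sin φ₂ − sin φ₁ cos φ₂ cos Δλ) = 109.98°
At arrival: θ₂ = atan2(sin Δλ cos φ₁, −cos φ₂ sin φ₁ + sin φ₂ cos φ₁ cos Δλ) = 152.58°
Δθ = θ₂ − θ₁ = +42.6°

+42.6°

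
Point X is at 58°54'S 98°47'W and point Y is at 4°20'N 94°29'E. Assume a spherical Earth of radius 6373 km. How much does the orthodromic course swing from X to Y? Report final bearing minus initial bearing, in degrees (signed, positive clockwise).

At departure: θ₁ = atan2(sin Δλ cos φ₂, cos φ₁ sin φ₂ − sin φ₁ cos φ₂ cos Δλ) = 196.12°
At arrival: θ₂ = atan2(sin Δλ cos φ₁, −cos φ₂ sin φ₁ + sin φ₂ cos φ₁ cos Δλ) = 351.73°
Δθ = θ₂ − θ₁ = +155.6°

+155.6°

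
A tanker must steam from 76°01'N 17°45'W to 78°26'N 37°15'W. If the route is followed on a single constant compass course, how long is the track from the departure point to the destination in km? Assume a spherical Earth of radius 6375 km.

549 km

Rhumb course C = atan2(Δλ, Δψ) with Δψ = ln[tan(π/4+φ₂/2)/tan(π/4+φ₁/2)] = +0.1913, Δλ = -0.3403 → C = 299.34°
d = R·|Δφ| / |cos C| = 6375·0.04218 / 0.49002 = 549 km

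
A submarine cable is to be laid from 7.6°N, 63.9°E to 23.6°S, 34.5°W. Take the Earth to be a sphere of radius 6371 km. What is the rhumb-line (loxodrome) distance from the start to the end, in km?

11244 km

Δψ = ln[tan(π/4+φ₂/2)/tan(π/4+φ₁/2)] = -0.5571;  Δφ = -0.5445 rad,  Δλ = -1.7174 rad
q = Δφ/Δψ = 0.9775
d = R·√(Δφ² + q²Δλ²) = 6371·1.76480 = 11244 km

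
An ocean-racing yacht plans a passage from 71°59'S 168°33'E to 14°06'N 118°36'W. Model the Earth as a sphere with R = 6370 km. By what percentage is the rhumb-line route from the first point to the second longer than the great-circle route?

Great circle: σ = 1.7145 rad → d_gc = Rσ = 10921.4 km
Rhumb: Δφ = +1.5024, Δλ = +1.2715, Δψ = +2.0904, q = Δφ/Δψ = 0.7187 → d_rh = R√(Δφ²+q²Δλ²) = 11201.8 km
Excess = (11201.8 − 10921.4) / 10921.4 = 280.4 / 10921.4 = 2.57% ≈ 2.6%

2.6%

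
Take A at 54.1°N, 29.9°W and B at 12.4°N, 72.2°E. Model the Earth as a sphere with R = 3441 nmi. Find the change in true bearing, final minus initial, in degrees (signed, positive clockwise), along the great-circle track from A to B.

Initial bearing θ₁ = atan2(sin Δλ cos φ₂, cos φ₁ sin φ₂ − sin φ₁ cos φ₂ cos Δλ) = 73.01°
Final bearing θ₂ = (initial bearing from the destination back to the start) + 180° = 144.96°
Δθ = θ₂ − θ₁ = +71.9°

+71.9°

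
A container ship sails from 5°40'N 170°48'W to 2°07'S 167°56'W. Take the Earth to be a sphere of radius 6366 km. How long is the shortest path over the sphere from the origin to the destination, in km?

921 km

cos σ = sin φ₁ sin φ₂ + cos φ₁ cos φ₂ cos Δλ
      = sin(5.67°)sin(-2.12°) + cos(5.67°)cos(-2.12°)cos(2.87°) = 0.9895
σ = 8.293° → d = Rσ = 6366·0.14474 = 921 km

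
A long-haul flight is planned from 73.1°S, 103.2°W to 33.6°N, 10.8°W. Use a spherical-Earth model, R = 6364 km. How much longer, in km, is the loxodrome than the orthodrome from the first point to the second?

430 km

Great circle: cos σ = sin φ₁ sin φ₂ + cos φ₁ cos φ₂ cos Δλ,  σ = 2.1408 rad → d_gc = 13624.0 km
Rhumb line: Δψ = +2.5300, q = Δφ/Δψ = 0.7361, d_rh = R√(Δφ²+q²Δλ²) = 14054.4 km
Excess = 14054.4 − 13624.0 = 430.4 ≈ 430 km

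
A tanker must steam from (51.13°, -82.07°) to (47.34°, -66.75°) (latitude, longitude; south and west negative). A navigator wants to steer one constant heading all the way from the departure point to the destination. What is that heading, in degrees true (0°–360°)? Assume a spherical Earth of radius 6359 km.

110.8°

Δψ = ln[tan(π/4+φ₂/2)/tan(π/4+φ₁/2)] = -0.1014
Δλ = +0.2674 rad (taken the short way round)
course = atan2(Δλ, Δψ) = 110.76°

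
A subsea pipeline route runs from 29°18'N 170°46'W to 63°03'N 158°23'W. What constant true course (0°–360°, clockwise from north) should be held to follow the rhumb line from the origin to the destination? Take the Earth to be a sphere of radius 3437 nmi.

Meridional parts: M(φ₁)=+0.5352, M(φ₂)=+1.4287 → ΔM = +0.8935;  Δλ = +0.2161 rad
tan C = Δλ / ΔM = +0.2419 → C = 13.60°

13.6°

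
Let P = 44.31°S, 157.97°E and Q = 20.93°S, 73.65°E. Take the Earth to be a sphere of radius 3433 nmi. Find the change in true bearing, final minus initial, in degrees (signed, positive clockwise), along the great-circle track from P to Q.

+53.0°

At departure: θ₁ = atan2(sin Δλ cos φ₂, cos φ₁ sin φ₂ − sin φ₁ cos φ₂ cos Δλ) = 258.38°
At arrival: θ₂ = atan2(sin Δλ cos φ₁, −cos φ₂ sin φ₁ + sin φ₂ cos φ₁ cos Δλ) = 311.37°
Δθ = θ₂ − θ₁ = +53.0°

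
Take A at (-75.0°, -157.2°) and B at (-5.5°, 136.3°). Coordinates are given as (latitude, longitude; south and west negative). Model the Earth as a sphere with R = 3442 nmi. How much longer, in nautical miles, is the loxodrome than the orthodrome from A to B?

141 nmi

Great circle: cos σ = sin φ₁ sin φ₂ + cos φ₁ cos φ₂ cos Δλ,  σ = 1.3742 rad → d_gc = 4730.1 nmi
Rhumb line: Δψ = +1.9314, q = Δφ/Δψ = 0.6280, d_rh = R√(Δφ²+q²Δλ²) = 4871.0 nmi
Excess = 4871.0 − 4730.1 = 140.9 ≈ 141 nmi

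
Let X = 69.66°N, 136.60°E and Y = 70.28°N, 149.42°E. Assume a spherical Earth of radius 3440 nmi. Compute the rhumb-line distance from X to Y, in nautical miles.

266 nmi

Rhumb course C = atan2(Δλ, Δψ) with Δψ = ln[tan(π/4+φ₂/2)/tan(π/4+φ₁/2)] = +0.0316, Δλ = +0.2238 → C = 81.96°
d = R·|Δφ| / |cos C| = 3440·0.01082 / 0.13982 = 266 nmi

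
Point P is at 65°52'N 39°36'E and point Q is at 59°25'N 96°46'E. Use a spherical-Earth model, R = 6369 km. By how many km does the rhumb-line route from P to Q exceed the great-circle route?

99 km

Great circle: cos σ = sin φ₁ sin φ₂ + cos φ₁ cos φ₂ cos Δλ,  σ = 0.4546 rad → d_gc = 2895.4 km
Rhumb line: Δψ = -0.2461, q = Δφ/Δψ = 0.4575, d_rh = R√(Δφ²+q²Δλ²) = 2994.3 km
Excess = 2994.3 − 2895.4 = 98.9 ≈ 99 km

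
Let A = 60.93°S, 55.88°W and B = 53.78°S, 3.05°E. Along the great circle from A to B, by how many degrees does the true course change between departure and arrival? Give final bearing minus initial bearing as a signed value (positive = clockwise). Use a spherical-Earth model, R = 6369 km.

-51.0°

Initial bearing θ₁ = atan2(sin Δλ cos φ₂, cos φ₁ sin φ₂ − sin φ₁ cos φ₂ cos Δλ) = 103.92°
Final bearing θ₂ = (initial bearing from the destination back to the start) + 180° = 52.95°
Δθ = θ₂ − θ₁ = -51.0°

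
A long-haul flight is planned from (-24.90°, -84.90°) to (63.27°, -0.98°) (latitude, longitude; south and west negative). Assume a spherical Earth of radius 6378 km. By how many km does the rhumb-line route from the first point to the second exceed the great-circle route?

244 km

Great circle: cos σ = sin φ₁ sin φ₂ + cos φ₁ cos φ₂ cos Δλ,  σ = 1.9101 rad → d_gc = 12182.6 km
Rhumb line: Δψ = +1.8862, q = Δφ/Δψ = 0.8159, d_rh = R√(Δφ²+q²Δλ²) = 12426.6 km
Excess = 12426.6 − 12182.6 = 244.0 ≈ 244 km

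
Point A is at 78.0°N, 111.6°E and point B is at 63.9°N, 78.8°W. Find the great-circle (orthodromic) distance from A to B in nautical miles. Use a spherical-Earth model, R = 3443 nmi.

Haversine: a = sin²(Δφ/2)+cos φ₁ cos φ₂ sin²(Δλ/2) = 0.10578;  σ = 2·atan2(√a,√(1−a))
σ = 37.960° → d = Rσ = 3443·0.66253 = 2281 nmi

2281 nmi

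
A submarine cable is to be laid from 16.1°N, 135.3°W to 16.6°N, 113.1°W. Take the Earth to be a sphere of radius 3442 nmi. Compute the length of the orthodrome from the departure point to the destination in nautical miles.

1279 nmi

cos σ = sin φ₁ sin φ₂ + cos φ₁ cos φ₂ cos Δλ
      = sin(16.10°)sin(16.60°) + cos(16.10°)cos(16.60°)cos(22.20°) = 0.9317
σ = 21.297° → d = Rσ = 3442·0.37171 = 1279 nmi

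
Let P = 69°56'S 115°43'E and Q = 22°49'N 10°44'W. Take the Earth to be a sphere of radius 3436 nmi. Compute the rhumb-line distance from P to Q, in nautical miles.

7988 nmi

Δψ = ln[tan(π/4+φ₂/2)/tan(π/4+φ₁/2)] = +2.1412;  Δφ = +1.6188 rad,  Δλ = -2.2070 rad
q = Δφ/Δψ = 0.7560
d = R·√(Δφ² + q²Δλ²) = 3436·2.32474 = 7988 nmi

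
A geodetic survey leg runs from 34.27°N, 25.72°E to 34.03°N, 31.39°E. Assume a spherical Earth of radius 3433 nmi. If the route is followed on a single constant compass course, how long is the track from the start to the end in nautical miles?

282 nmi

Rhumb course C = atan2(Δλ, Δψ) with Δψ = ln[tan(π/4+φ₂/2)/tan(π/4+φ₁/2)] = -0.0051, Δλ = +0.0990 → C = 92.93°
d = R·|Δφ| / |cos C| = 3433·0.00419 / 0.05108 = 282 nmi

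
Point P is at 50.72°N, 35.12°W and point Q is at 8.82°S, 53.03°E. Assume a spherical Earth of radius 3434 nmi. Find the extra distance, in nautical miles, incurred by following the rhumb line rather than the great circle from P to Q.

115 nmi

Great circle: cos σ = sin φ₁ sin φ₂ + cos φ₁ cos φ₂ cos Δλ,  σ = 1.6694 rad → d_gc = 5732.9 nmi
Rhumb line: Δψ = -1.1849, q = Δφ/Δψ = 0.8770, d_rh = R√(Δφ²+q²Δλ²) = 5848.2 nmi
Excess = 5848.2 − 5732.9 = 115.3 ≈ 115 nmi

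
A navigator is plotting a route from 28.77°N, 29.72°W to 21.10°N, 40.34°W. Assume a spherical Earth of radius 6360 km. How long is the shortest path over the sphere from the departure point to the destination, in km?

1365 km

Haversine: a = sin²(Δφ/2)+cos φ₁ cos φ₂ sin²(Δλ/2) = 0.01148;  σ = 2·atan2(√a,√(1−a))
σ = 12.300° → d = Rσ = 6360·0.21468 = 1365 km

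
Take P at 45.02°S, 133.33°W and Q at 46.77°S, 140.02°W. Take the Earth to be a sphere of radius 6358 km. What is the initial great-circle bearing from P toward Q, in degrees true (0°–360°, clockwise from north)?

θ = atan2( sin Δλ·cos φ₂ ,  cos φ₁ sin φ₂ − sin φ₁ cos φ₂ cos Δλ )
  = atan2(-0.0798, -0.0338) = 247.02°

247.0°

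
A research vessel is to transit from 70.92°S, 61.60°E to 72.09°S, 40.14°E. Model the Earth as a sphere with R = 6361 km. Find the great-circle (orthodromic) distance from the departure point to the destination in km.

Haversine: a = sin²(Δφ/2)+cos φ₁ cos φ₂ sin²(Δλ/2) = 0.00359;  σ = 2·atan2(√a,√(1−a))
σ = 6.869° → d = Rσ = 6361·0.11988 = 763 km

763 km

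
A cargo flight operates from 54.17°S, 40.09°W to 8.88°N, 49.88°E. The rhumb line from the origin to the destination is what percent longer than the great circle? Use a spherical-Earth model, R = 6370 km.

2.5%

Great circle: σ = 1.6960 rad → d_gc = Rσ = 10803.3 km
Rhumb: Δφ = +1.1004, Δλ = +1.5703, Δψ = +1.2848, q = Δφ/Δψ = 0.8565 → d_rh = R√(Δφ²+q²Δλ²) = 11069.3 km
Excess = (11069.3 − 10803.3) / 10803.3 = 266.0 / 10803.3 = 2.46% ≈ 2.5%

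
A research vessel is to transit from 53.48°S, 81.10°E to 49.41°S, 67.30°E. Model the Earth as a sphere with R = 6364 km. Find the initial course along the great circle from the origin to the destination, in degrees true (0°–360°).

289.8°

N = sin Δλ·cos φ₂ = -0.1552;  D = cos φ₁ sin φ₂ − sin φ₁ cos φ₂ cos Δλ = +0.0559
initial course = atan2(N, D) = 289.80°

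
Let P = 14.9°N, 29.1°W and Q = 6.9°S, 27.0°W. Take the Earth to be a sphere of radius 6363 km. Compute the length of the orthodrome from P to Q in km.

2432 km

Haversine: a = sin²(Δφ/2)+cos φ₁ cos φ₂ sin²(Δλ/2) = 0.03608;  σ = 2·atan2(√a,√(1−a))
σ = 21.899° → d = Rσ = 6363·0.38221 = 2432 km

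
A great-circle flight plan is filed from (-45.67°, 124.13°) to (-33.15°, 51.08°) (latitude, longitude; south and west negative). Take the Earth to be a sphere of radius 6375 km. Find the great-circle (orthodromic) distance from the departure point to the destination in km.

6211 km

Haversine: a = sin²(Δφ/2)+cos φ₁ cos φ₂ sin²(Δλ/2) = 0.21914;  σ = 2·atan2(√a,√(1−a))
σ = 55.824° → d = Rσ = 6375·0.97432 = 6211 km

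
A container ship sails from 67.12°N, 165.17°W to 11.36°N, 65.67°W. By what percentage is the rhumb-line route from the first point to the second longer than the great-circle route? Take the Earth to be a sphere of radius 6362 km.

6.9%

Great circle: σ = 1.4520 rad → d_gc = Rσ = 9237.3 km
Rhumb: Δφ = -0.9732, Δλ = +1.7366, Δψ = -1.3981, q = Δφ/Δψ = 0.6961 → d_rh = R√(Δφ²+q²Δλ²) = 9873.1 km
Excess = (9873.1 − 9237.3) / 9237.3 = 635.8 / 9237.3 = 6.88% ≈ 6.9%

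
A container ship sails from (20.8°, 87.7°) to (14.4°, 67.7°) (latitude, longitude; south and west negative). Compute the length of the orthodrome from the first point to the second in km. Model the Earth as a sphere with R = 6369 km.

cos σ = sin φ₁ sin φ₂ + cos φ₁ cos φ₂ cos Δλ
      = sin(20.80°)sin(14.40°) + cos(20.80°)cos(14.40°)cos(-20.00°) = 0.9392
σ = 20.089° → d = Rσ = 6369·0.35061 = 2233 km

2233 km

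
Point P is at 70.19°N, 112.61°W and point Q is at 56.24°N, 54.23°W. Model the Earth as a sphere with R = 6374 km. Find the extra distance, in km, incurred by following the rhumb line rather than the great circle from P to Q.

113 km

Great circle: cos σ = sin φ₁ sin φ₂ + cos φ₁ cos φ₂ cos Δλ,  σ = 0.4930 rad → d_gc = 3142.4 km
Rhumb line: Δψ = -0.5526, q = Δφ/Δψ = 0.4406, d_rh = R√(Δφ²+q²Δλ²) = 3255.3 km
Excess = 3255.3 − 3142.4 = 112.9 ≈ 113 km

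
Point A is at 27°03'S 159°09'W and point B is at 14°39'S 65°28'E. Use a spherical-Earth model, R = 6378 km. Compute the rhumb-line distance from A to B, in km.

14116 km

Rhumb course C = atan2(Δλ, Δψ) with Δψ = ln[tan(π/4+φ₂/2)/tan(π/4+φ₁/2)] = +0.2322, Δλ = -2.3629 → C = 275.61°
d = R·|Δφ| / |cos C| = 6378·0.21642 / 0.09779 = 14116 km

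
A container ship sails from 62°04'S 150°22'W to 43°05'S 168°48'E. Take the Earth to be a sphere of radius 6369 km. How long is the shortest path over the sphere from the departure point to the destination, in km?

cos σ = sin φ₁ sin φ₂ + cos φ₁ cos φ₂ cos Δλ
      = sin(-62.07°)sin(-43.08°) + cos(-62.07°)cos(-43.08°)cos(-40.83°) = 0.8623
σ = 30.419° → d = Rσ = 6369·0.53092 = 3381 km

3381 km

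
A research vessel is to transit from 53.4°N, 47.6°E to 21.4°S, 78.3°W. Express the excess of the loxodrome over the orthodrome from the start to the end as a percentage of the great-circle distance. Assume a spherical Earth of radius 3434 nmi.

4.0%

Great circle: σ = 2.2375 rad → d_gc = Rσ = 7683.7 nmi
Rhumb: Δφ = -1.3055, Δλ = -2.1974, Δψ = -1.4890, q = Δφ/Δψ = 0.8768 → d_rh = R√(Δφ²+q²Δλ²) = 7991.8 nmi
Excess = (7991.8 − 7683.7) / 7683.7 = 308.1 / 7683.7 = 4.01% ≈ 4.0%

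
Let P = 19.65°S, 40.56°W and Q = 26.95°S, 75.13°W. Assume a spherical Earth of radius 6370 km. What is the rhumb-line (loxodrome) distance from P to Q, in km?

Δψ = ln[tan(π/4+φ₂/2)/tan(π/4+φ₁/2)] = -0.1389;  Δφ = -0.1274 rad,  Δλ = -0.6034 rad
q = Δφ/Δψ = 0.9176
d = R·√(Δφ² + q²Δλ²) = 6370·0.56811 = 3619 km

3619 km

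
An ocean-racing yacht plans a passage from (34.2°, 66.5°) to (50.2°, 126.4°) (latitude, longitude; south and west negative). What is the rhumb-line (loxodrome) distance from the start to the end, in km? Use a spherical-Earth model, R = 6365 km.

5200 km

Rhumb course C = atan2(Δλ, Δψ) with Δψ = ln[tan(π/4+φ₂/2)/tan(π/4+φ₁/2)] = +0.3803, Δλ = +1.0455 → C = 70.01°
d = R·|Δφ| / |cos C| = 6365·0.27925 / 0.34181 = 5200 km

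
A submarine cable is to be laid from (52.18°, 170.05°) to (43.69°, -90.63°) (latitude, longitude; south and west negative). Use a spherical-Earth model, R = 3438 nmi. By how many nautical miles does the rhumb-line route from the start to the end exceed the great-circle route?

309 nmi

Great circle: cos σ = sin φ₁ sin φ₂ + cos φ₁ cos φ₂ cos Δλ,  σ = 1.0771 rad → d_gc = 3703.2 nmi
Rhumb line: Δψ = -0.2219, q = Δφ/Δψ = 0.6678, d_rh = R√(Δφ²+q²Δλ²) = 4012.6 nmi
Excess = 4012.6 − 3703.2 = 309.4 ≈ 309 nmi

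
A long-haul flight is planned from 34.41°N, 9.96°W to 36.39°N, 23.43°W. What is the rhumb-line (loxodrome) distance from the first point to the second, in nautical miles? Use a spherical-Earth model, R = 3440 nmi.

Δψ = ln[tan(π/4+φ₂/2)/tan(π/4+φ₁/2)] = +0.0424;  Δφ = +0.0346 rad,  Δλ = -0.2351 rad
q = Δφ/Δψ = 0.8150
d = R·√(Δφ² + q²Δλ²) = 3440·0.19471 = 670 nmi

670 nmi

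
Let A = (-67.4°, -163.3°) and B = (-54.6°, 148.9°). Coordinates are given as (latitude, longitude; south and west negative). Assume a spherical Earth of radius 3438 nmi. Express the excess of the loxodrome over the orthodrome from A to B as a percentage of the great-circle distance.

Great circle: σ = 0.4463 rad → d_gc = Rσ = 1534.2 nmi
Rhumb: Δφ = +0.2234, Δλ = -0.8343, Δψ = +0.4682, q = Δφ/Δψ = 0.4771 → d_rh = R√(Δφ²+q²Δλ²) = 1569.3 nmi
Excess = (1569.3 − 1534.2) / 1534.2 = 35.1 / 1534.2 = 2.29% ≈ 2.3%

2.3%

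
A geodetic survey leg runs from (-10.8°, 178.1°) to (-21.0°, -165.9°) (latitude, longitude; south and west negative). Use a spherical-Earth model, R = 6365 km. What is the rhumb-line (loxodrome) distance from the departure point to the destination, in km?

Rhumb course C = atan2(Δλ, Δψ) with Δψ = ln[tan(π/4+φ₂/2)/tan(π/4+φ₁/2)] = -0.1854, Δλ = +0.2793 → C = 123.58°
d = R·|Δφ| / |cos C| = 6365·0.17802 / 0.55309 = 2049 km

2049 km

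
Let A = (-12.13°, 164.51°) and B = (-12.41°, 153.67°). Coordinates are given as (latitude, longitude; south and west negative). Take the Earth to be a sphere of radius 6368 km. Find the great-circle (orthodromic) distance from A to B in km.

Haversine: a = sin²(Δφ/2)+cos φ₁ cos φ₂ sin²(Δλ/2) = 0.00852;  σ = 2·atan2(√a,√(1−a))
σ = 10.595° → d = Rσ = 6368·0.18492 = 1178 km

1178 km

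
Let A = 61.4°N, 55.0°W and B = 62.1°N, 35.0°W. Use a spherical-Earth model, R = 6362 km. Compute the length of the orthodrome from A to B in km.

Haversine: a = sin²(Δφ/2)+cos φ₁ cos φ₂ sin²(Δλ/2) = 0.00679;  σ = 2·atan2(√a,√(1−a))
σ = 9.454° → d = Rσ = 6362·0.16501 = 1050 km

1050 km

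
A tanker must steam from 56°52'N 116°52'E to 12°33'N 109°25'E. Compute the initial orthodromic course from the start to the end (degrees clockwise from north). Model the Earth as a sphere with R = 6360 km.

190.4°

θ = atan2( sin Δλ·cos φ₂ ,  cos φ₁ sin φ₂ − sin φ₁ cos φ₂ cos Δλ )
  = atan2(-0.1266, -0.6917) = 190.37°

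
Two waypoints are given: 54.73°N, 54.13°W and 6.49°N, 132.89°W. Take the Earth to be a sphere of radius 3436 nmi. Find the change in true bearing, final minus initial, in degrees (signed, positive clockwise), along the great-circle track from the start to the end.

-49.2°

Initial bearing θ₁ = atan2(sin Δλ cos φ₂, cos φ₁ sin φ₂ − sin φ₁ cos φ₂ cos Δλ) = 264.56°
Final bearing θ₂ = (initial bearing from the destination back to the start) + 180° = 215.35°
Δθ = θ₂ − θ₁ = -49.2°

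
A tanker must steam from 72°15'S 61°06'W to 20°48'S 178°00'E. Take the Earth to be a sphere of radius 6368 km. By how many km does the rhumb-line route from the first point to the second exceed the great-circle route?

1159 km

Great circle: cos σ = sin φ₁ sin φ₂ + cos φ₁ cos φ₂ cos Δλ,  σ = 1.3778 rad → d_gc = 8773.5 km
Rhumb line: Δψ = +1.4857, q = Δφ/Δψ = 0.6044, d_rh = R√(Δφ²+q²Δλ²) = 9932.8 km
Excess = 9932.8 − 8773.5 = 1159.3 ≈ 1159 km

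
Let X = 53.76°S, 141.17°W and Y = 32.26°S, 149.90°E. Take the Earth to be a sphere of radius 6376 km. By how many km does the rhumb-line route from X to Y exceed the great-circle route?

Great circle: cos σ = sin φ₁ sin φ₂ + cos φ₁ cos φ₂ cos Δλ,  σ = 0.9144 rad → d_gc = 5830.52 km
Rhumb line: Δψ = +0.5217, q = Δφ/Δψ = 0.7193, d_rh = R√(Δφ²+q²Δλ²) = 6013.96 km
Excess = 6013.96 − 5830.52 = 183.44 ≈ 183 km

183 km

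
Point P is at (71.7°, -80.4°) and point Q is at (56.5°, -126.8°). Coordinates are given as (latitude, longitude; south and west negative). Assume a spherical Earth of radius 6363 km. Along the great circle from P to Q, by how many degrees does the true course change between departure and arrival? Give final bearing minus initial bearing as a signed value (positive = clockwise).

At departure: θ₁ = atan2(sin Δλ cos φ₂, cos φ₁ sin φ₂ − sin φ₁ cos φ₂ cos Δλ) = 256.02°
At arrival: θ₂ = atan2(sin Δλ cos φ₁, −cos φ₂ sin φ₁ + sin φ₂ cos φ₁ cos Δλ) = 213.51°
Δθ = θ₂ − θ₁ = -42.5°

-42.5°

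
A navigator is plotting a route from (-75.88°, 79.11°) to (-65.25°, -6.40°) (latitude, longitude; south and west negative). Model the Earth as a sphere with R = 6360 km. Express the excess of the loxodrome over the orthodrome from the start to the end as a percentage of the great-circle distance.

8.9%

Great circle: σ = 0.4763 rad → d_gc = Rσ = 3029.2 km
Rhumb: Δφ = +0.1855, Δλ = -1.4924, Δψ = +0.5719, q = Δφ/Δψ = 0.3244 → d_rh = R√(Δφ²+q²Δλ²) = 3297.7 km
Excess = (3297.7 − 3029.2) / 3029.2 = 268.5 / 3029.2 = 8.86% ≈ 8.9%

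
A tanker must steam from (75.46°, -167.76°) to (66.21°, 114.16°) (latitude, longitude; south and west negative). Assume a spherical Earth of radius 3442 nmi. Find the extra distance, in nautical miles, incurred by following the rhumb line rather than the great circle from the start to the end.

110 nmi

Great circle: cos σ = sin φ₁ sin φ₂ + cos φ₁ cos φ₂ cos Δλ,  σ = 0.4355 rad → d_gc = 1499.1 nmi
Rhumb line: Δψ = -0.5015, q = Δφ/Δψ = 0.3219, d_rh = R√(Δφ²+q²Δλ²) = 1609.0 nmi
Excess = 1609.0 − 1499.1 = 109.9 ≈ 110 nmi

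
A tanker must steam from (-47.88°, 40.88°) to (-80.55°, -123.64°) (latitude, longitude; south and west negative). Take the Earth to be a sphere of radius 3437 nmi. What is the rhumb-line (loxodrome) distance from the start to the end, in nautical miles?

Rhumb course C = atan2(Δλ, Δψ) with Δψ = ln[tan(π/4+φ₂/2)/tan(π/4+φ₁/2)] = -1.5387, Δλ = -2.8714 → C = 241.81°
d = R·|Δφ| / |cos C| = 3437·0.57020 / 0.47234 = 4149 nmi

4149 nmi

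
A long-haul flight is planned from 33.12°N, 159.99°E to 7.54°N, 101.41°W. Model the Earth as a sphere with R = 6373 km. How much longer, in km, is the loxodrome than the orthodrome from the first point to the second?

220 km

Great circle: cos σ = sin φ₁ sin φ₂ + cos φ₁ cos φ₂ cos Δλ,  σ = 1.6233 rad → d_gc = 10345.17 km
Rhumb line: Δψ = -0.4812, q = Δφ/Δψ = 0.9277, d_rh = R√(Δφ²+q²Δλ²) = 10564.73 km
Excess = 10564.73 − 10345.17 = 219.56 ≈ 220 km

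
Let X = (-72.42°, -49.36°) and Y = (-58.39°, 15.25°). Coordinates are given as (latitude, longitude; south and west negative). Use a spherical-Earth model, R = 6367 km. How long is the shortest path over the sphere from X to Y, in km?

Haversine: a = sin²(Δφ/2)+cos φ₁ cos φ₂ sin²(Δλ/2) = 0.06013;  σ = 2·atan2(√a,√(1−a))
σ = 28.389° → d = Rσ = 6367·0.49548 = 3155 km

3155 km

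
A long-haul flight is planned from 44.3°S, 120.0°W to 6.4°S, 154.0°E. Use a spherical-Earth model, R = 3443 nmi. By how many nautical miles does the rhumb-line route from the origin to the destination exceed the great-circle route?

115 nmi

Great circle: cos σ = sin φ₁ sin φ₂ + cos φ₁ cos φ₂ cos Δλ,  σ = 1.4430 rad → d_gc = 4968.2 nmi
Rhumb line: Δψ = +0.7523, q = Δφ/Δψ = 0.8793, d_rh = R√(Δφ²+q²Δλ²) = 5083.0 nmi
Excess = 5083.0 − 4968.2 = 114.8 ≈ 115 nmi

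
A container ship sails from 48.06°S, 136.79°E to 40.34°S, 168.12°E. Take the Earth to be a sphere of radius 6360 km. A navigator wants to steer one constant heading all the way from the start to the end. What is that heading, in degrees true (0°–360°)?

Meridional parts: M(φ₁)=-0.9590, M(φ₂)=-0.7707 → ΔM = +0.1884;  Δλ = +0.5468 rad
tan C = Δλ / ΔM = +2.9031 → C = 70.99°

71.0°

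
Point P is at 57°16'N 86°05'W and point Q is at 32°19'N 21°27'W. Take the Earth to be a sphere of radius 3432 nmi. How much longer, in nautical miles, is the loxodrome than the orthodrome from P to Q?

87 nmi

Great circle: cos σ = sin φ₁ sin φ₂ + cos φ₁ cos φ₂ cos Δλ,  σ = 0.8692 rad → d_gc = 2982.9 nmi
Rhumb line: Δψ = -0.6287, q = Δφ/Δψ = 0.6926, d_rh = R√(Δφ²+q²Δλ²) = 3069.9 nmi
Excess = 3069.9 − 2982.9 = 87.0 ≈ 87 nmi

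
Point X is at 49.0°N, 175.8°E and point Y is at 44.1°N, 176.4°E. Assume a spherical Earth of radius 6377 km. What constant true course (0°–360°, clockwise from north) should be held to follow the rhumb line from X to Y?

Δψ = ln[tan(π/4+φ₂/2)/tan(π/4+φ₁/2)] = -0.1245
Δλ = +0.0105 rad (taken the short way round)
course = atan2(Δλ, Δψ) = 175.19°

175.2°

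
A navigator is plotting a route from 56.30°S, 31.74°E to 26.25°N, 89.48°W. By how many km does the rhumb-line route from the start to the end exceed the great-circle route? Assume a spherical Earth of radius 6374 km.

502 km

Great circle: cos σ = sin φ₁ sin φ₂ + cos φ₁ cos φ₂ cos Δλ,  σ = 2.2471 rad → d_gc = 14322.9 km
Rhumb line: Δψ = +1.6695, q = Δφ/Δψ = 0.8630, d_rh = R√(Δφ²+q²Δλ²) = 14824.7 km
Excess = 14824.7 − 14322.9 = 501.8 ≈ 502 km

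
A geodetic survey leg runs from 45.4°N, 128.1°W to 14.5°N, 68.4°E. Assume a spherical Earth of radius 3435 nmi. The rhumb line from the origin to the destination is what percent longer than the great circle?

Great circle: σ = 2.0641 rad → d_gc = Rσ = 7090.1 nmi
Rhumb: Δφ = -0.5393, Δλ = -2.8536, Δψ = -0.6355, q = Δφ/Δψ = 0.8487 → d_rh = R√(Δφ²+q²Δλ²) = 8522.7 nmi
Excess = (8522.7 − 7090.1) / 7090.1 = 1432.6 / 7090.1 = 20.21% ≈ 20.2%

20.2%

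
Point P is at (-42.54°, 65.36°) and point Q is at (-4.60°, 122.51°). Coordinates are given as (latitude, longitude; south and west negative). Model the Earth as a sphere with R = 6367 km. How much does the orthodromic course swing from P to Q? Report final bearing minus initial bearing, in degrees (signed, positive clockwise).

At departure: θ₁ = atan2(sin Δλ cos φ₂, cos φ₁ sin φ₂ − sin φ₁ cos φ₂ cos Δλ) = 69.90°
At arrival: θ₂ = atan2(sin Δλ cos φ₁, −cos φ₂ sin φ₁ + sin φ₂ cos φ₁ cos Δλ) = 43.96°
Δθ = θ₂ − θ₁ = -25.9°

-25.9°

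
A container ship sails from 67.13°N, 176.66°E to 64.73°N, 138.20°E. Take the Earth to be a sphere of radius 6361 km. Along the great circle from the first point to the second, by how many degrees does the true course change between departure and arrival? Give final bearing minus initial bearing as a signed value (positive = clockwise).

At departure: θ₁ = atan2(sin Δλ cos φ₂, cos φ₁ sin φ₂ − sin φ₁ cos φ₂ cos Δλ) = 279.30°
At arrival: θ₂ = atan2(sin Δλ cos φ₁, −cos φ₂ sin φ₁ + sin φ₂ cos φ₁ cos Δλ) = 243.96°
Δθ = θ₂ − θ₁ = -35.3°

-35.3°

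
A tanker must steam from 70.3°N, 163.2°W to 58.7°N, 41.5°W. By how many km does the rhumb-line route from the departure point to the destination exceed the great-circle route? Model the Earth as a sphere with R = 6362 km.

Great circle: cos σ = sin φ₁ sin φ₂ + cos φ₁ cos φ₂ cos Δλ,  σ = 0.7779 rad → d_gc = 4948.69 km
Rhumb line: Δψ = -0.4784, q = Δφ/Δψ = 0.4232, d_rh = R√(Δφ²+q²Δλ²) = 5862.18 km
Excess = 5862.18 − 4948.69 = 913.49 ≈ 913 km

913 km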